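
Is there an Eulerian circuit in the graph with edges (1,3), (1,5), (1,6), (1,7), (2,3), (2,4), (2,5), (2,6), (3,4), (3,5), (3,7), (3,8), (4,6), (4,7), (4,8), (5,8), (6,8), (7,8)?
No (2 vertices have odd degree: {4, 8}; Eulerian circuit requires 0)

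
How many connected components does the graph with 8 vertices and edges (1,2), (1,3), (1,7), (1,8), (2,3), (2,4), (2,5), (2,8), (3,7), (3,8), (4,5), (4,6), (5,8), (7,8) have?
1 (components: {1, 2, 3, 4, 5, 6, 7, 8})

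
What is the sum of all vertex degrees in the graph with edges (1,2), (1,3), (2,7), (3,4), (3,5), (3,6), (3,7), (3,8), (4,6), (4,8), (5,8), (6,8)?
24 (handshake: sum of degrees = 2|E| = 2 x 12 = 24)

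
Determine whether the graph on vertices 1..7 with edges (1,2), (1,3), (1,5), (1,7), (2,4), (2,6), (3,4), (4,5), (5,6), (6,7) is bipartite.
Yes. Partition: {1, 4, 6}, {2, 3, 5, 7}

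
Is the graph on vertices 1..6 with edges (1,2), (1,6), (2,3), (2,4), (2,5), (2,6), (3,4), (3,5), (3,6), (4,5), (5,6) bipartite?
No (odd cycle of length 3: 2 -> 1 -> 6 -> 2)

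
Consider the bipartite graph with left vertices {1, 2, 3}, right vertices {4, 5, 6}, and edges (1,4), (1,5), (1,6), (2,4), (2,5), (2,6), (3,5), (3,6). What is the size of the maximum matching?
3 (matching: (1,6), (2,4), (3,5); upper bound min(|L|,|R|) = min(3,3) = 3)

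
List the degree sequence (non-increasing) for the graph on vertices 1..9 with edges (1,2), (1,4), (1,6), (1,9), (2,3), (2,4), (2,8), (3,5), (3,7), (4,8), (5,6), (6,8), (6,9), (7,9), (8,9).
[4, 4, 4, 4, 4, 3, 3, 2, 2] (degrees: deg(1)=4, deg(2)=4, deg(3)=3, deg(4)=3, deg(5)=2, deg(6)=4, deg(7)=2, deg(8)=4, deg(9)=4)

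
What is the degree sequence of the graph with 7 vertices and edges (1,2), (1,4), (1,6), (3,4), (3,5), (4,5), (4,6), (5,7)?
[4, 3, 3, 2, 2, 1, 1] (degrees: deg(1)=3, deg(2)=1, deg(3)=2, deg(4)=4, deg(5)=3, deg(6)=2, deg(7)=1)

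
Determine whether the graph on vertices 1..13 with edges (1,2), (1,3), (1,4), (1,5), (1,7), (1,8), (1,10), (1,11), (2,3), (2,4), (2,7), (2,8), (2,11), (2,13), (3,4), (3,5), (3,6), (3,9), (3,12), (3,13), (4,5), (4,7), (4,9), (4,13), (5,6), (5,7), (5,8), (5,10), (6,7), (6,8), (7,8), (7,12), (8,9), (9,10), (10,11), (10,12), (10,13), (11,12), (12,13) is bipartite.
No (odd cycle of length 3: 3 -> 1 -> 2 -> 3)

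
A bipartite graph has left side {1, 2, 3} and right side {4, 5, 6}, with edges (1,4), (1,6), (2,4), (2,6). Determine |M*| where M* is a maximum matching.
2 (matching: (1,6), (2,4); upper bound min(|L|,|R|) = min(3,3) = 3)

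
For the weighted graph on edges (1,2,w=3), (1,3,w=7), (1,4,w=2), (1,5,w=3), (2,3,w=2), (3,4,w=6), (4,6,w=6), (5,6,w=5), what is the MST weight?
15 (MST edges: (1,2,w=3), (1,4,w=2), (1,5,w=3), (2,3,w=2), (5,6,w=5); sum of weights 3 + 2 + 3 + 2 + 5 = 15)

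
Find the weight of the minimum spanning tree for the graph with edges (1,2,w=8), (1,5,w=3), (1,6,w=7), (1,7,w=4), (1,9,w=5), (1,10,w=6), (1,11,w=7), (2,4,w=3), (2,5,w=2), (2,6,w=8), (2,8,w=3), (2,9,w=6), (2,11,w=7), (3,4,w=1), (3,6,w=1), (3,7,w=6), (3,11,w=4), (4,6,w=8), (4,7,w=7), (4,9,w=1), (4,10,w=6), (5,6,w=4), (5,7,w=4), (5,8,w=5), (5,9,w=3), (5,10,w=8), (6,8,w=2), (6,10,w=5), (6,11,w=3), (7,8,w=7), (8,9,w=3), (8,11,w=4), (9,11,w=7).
25 (MST edges: (1,5,w=3), (1,7,w=4), (2,4,w=3), (2,5,w=2), (3,4,w=1), (3,6,w=1), (4,9,w=1), (6,8,w=2), (6,10,w=5), (6,11,w=3); sum of weights 3 + 4 + 3 + 2 + 1 + 1 + 1 + 2 + 5 + 3 = 25)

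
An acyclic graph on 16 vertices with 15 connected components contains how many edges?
1 (Each of the 15 component trees on V_i vertices has V_i - 1 edges; summing gives V - C = 16 - 15 = 1)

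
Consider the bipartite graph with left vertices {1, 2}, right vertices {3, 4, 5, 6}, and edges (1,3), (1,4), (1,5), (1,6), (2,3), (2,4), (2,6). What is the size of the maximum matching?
2 (matching: (1,5), (2,6); upper bound min(|L|,|R|) = min(2,4) = 2)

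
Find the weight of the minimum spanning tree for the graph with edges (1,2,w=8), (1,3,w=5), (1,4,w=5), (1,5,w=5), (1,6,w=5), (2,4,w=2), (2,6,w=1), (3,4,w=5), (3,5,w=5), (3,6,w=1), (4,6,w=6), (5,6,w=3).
12 (MST edges: (1,3,w=5), (2,4,w=2), (2,6,w=1), (3,6,w=1), (5,6,w=3); sum of weights 5 + 2 + 1 + 1 + 3 = 12)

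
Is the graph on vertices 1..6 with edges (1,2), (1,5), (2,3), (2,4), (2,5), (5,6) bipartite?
No (odd cycle of length 3: 5 -> 1 -> 2 -> 5)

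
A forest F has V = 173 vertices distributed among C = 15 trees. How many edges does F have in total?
158 (Each of the 15 component trees on V_i vertices has V_i - 1 edges; summing gives V - C = 173 - 15 = 158)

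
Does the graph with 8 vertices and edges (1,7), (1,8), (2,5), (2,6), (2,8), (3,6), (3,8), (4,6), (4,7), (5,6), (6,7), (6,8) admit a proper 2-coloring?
No (odd cycle of length 3: 2 -> 8 -> 6 -> 2)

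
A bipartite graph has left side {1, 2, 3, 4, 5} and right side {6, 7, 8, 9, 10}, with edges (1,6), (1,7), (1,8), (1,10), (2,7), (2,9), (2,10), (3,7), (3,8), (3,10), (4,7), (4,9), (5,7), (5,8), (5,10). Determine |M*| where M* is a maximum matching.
5 (matching: (1,6), (2,9), (3,8), (4,7), (5,10); upper bound min(|L|,|R|) = min(5,5) = 5)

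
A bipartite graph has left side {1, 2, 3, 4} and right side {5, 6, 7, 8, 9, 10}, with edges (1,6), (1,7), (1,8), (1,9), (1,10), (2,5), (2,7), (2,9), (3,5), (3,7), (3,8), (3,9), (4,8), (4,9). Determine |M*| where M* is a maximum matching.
4 (matching: (1,10), (2,9), (3,7), (4,8); upper bound min(|L|,|R|) = min(4,6) = 4)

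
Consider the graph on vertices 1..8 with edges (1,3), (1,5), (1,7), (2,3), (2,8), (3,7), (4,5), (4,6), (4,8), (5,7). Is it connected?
Yes (BFS from 1 visits [1, 3, 5, 7, 2, 4, 8, 6] — all 8 vertices reached)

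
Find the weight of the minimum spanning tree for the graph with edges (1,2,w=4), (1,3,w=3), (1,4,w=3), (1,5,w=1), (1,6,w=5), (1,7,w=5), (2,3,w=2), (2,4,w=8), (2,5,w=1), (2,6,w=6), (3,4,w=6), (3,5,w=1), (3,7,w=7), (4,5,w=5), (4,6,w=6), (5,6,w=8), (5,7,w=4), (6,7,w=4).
14 (MST edges: (1,4,w=3), (1,5,w=1), (2,5,w=1), (3,5,w=1), (5,7,w=4), (6,7,w=4); sum of weights 3 + 1 + 1 + 1 + 4 + 4 = 14)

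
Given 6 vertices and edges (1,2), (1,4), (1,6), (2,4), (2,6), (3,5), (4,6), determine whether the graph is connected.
No, it has 2 components: {1, 2, 4, 6}, {3, 5}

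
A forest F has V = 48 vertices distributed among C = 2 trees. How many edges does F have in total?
46 (Each of the 2 component trees on V_i vertices has V_i - 1 edges; summing gives V - C = 48 - 2 = 46)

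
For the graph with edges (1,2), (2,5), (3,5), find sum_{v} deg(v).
6 (handshake: sum of degrees = 2|E| = 2 x 3 = 6)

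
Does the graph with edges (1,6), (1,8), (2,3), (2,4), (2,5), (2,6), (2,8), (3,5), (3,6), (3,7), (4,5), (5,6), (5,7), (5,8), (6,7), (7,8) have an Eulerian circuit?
No (2 vertices have odd degree: {2, 6}; Eulerian circuit requires 0)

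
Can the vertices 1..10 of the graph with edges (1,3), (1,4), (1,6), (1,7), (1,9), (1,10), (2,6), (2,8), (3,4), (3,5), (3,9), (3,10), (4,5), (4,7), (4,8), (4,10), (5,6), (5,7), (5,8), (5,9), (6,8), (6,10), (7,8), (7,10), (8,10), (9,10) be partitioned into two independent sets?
No (odd cycle of length 3: 6 -> 1 -> 10 -> 6)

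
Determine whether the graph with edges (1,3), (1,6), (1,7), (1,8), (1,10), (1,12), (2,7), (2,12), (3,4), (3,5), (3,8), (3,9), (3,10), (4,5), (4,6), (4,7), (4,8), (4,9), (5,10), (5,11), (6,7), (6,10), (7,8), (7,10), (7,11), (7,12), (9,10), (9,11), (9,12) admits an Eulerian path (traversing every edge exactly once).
Yes (the graph is connected and exactly 2 vertices have odd degree: {9, 11}; any Eulerian path must start and end at those)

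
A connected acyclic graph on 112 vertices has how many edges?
111 (A tree on V vertices has V - 1 edges, so 112 - 1 = 111)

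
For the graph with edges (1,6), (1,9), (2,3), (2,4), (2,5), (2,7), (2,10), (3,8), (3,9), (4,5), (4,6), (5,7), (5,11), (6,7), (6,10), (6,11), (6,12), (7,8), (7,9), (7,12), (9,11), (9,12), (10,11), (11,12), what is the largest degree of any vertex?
6 (attained at vertices 6, 7)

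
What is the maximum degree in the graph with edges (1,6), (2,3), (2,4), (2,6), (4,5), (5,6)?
3 (attained at vertices 2, 6)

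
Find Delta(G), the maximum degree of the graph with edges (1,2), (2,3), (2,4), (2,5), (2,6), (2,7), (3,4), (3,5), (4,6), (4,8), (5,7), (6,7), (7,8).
6 (attained at vertex 2)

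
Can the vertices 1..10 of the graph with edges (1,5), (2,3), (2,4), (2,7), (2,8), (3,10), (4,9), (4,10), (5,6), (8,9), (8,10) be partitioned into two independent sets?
Yes. Partition: {1, 2, 6, 9, 10}, {3, 4, 5, 7, 8}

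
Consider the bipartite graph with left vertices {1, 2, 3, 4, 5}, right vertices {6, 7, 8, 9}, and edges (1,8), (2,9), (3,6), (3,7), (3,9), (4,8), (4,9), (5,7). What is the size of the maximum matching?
4 (matching: (1,8), (2,9), (3,6), (5,7); upper bound min(|L|,|R|) = min(5,4) = 4)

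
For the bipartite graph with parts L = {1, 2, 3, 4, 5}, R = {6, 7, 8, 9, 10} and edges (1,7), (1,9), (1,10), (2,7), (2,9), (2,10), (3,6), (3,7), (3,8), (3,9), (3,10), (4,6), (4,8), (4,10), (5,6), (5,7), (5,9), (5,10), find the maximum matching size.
5 (matching: (1,10), (2,9), (3,8), (4,6), (5,7); upper bound min(|L|,|R|) = min(5,5) = 5)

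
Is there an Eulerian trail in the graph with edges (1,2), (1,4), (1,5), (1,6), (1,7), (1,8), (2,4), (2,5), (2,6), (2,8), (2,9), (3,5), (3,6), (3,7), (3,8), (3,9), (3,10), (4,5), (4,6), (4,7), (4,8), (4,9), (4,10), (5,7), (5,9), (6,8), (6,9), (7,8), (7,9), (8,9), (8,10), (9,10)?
Yes — and in fact it has an Eulerian circuit (the graph is connected and all 10 vertices have even degree)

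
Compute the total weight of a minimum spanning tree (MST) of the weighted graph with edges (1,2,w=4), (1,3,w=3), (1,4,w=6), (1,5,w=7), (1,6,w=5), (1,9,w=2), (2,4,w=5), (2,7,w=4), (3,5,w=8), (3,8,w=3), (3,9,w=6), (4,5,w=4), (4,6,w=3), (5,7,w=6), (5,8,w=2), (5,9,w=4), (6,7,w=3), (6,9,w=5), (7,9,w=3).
23 (MST edges: (1,2,w=4), (1,3,w=3), (1,9,w=2), (3,8,w=3), (4,6,w=3), (5,8,w=2), (6,7,w=3), (7,9,w=3); sum of weights 4 + 3 + 2 + 3 + 3 + 2 + 3 + 3 = 23)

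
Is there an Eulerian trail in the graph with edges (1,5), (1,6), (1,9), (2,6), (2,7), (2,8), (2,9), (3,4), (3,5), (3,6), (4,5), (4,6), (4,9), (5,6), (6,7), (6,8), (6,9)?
Yes (the graph is connected and exactly 2 vertices have odd degree: {1, 3}; any Eulerian path must start and end at those)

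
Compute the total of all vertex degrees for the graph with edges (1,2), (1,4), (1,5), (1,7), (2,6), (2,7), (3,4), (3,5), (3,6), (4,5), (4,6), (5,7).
24 (handshake: sum of degrees = 2|E| = 2 x 12 = 24)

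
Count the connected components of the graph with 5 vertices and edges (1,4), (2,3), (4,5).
2 (components: {1, 4, 5}, {2, 3})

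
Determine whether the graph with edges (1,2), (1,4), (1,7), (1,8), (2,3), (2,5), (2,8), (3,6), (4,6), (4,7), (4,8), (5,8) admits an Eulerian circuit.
Yes (the graph is connected and all 8 vertices have even degree)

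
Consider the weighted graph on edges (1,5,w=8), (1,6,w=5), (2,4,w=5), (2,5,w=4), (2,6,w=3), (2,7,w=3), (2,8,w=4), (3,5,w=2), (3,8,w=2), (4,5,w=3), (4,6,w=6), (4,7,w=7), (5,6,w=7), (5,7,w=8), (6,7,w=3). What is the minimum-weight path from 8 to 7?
7 (path: 8 -> 2 -> 7; weights 4 + 3 = 7)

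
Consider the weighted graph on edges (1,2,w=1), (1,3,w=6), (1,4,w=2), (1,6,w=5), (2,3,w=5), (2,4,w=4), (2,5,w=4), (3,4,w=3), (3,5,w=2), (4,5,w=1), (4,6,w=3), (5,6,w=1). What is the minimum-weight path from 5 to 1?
3 (path: 5 -> 4 -> 1; weights 1 + 2 = 3)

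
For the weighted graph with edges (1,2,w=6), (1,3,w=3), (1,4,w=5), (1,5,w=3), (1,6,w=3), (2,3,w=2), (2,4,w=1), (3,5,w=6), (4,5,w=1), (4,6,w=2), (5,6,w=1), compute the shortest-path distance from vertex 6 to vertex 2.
3 (path: 6 -> 4 -> 2; weights 2 + 1 = 3)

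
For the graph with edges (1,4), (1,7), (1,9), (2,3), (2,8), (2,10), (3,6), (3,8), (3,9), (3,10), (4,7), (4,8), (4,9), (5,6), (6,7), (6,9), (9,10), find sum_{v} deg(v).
34 (handshake: sum of degrees = 2|E| = 2 x 17 = 34)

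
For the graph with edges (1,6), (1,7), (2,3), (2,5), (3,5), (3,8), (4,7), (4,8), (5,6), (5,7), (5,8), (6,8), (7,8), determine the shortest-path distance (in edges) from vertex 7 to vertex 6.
2 (path: 7 -> 5 -> 6, 2 edges)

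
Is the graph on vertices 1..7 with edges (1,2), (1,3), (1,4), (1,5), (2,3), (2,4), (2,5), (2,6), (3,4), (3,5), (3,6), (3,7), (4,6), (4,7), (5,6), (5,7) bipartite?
No (odd cycle of length 3: 4 -> 1 -> 2 -> 4)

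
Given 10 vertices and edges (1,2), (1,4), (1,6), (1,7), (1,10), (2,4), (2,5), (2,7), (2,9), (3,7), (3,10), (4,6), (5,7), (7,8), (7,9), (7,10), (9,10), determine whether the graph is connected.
Yes (BFS from 1 visits [1, 2, 4, 6, 7, 10, 5, 9, 3, 8] — all 10 vertices reached)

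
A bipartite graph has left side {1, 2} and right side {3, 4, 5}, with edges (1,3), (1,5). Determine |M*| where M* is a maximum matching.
1 (matching: (1,5); upper bound min(|L|,|R|) = min(2,3) = 2)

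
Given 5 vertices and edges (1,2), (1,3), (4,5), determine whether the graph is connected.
No, it has 2 components: {1, 2, 3}, {4, 5}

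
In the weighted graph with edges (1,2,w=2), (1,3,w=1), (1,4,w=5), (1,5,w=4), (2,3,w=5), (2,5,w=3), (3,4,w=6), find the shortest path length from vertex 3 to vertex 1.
1 (path: 3 -> 1; weights 1 = 1)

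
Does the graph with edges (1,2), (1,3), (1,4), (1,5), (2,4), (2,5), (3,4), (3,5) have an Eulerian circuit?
No (4 vertices have odd degree: {2, 3, 4, 5}; Eulerian circuit requires 0)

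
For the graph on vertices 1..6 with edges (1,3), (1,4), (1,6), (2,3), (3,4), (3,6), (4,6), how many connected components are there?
2 (components: {1, 2, 3, 4, 6}, {5})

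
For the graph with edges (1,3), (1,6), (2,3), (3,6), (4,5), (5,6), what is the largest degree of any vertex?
3 (attained at vertices 3, 6)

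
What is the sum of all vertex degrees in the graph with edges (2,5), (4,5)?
4 (handshake: sum of degrees = 2|E| = 2 x 2 = 4)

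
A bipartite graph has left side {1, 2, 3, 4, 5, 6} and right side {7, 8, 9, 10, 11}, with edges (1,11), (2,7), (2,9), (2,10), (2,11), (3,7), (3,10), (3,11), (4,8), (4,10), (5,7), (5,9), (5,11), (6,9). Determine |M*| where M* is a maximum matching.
5 (matching: (1,11), (2,10), (3,7), (4,8), (5,9); upper bound min(|L|,|R|) = min(6,5) = 5)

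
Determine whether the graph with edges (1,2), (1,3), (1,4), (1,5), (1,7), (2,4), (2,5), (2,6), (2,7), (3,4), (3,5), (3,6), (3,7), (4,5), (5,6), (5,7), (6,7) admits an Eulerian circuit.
No (4 vertices have odd degree: {1, 2, 3, 7}; Eulerian circuit requires 0)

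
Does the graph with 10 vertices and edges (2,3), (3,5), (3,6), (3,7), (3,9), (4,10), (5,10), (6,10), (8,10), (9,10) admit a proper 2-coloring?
Yes. Partition: {1, 2, 4, 5, 6, 7, 8, 9}, {3, 10}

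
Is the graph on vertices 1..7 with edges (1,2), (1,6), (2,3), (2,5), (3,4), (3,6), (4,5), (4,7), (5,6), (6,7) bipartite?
Yes. Partition: {1, 3, 5, 7}, {2, 4, 6}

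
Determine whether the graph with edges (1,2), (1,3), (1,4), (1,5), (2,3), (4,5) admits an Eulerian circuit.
Yes (the graph is connected and all 5 vertices have even degree)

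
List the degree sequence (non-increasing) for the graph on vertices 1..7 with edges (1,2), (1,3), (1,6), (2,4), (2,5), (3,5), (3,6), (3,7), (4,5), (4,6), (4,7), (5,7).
[4, 4, 4, 3, 3, 3, 3] (degrees: deg(1)=3, deg(2)=3, deg(3)=4, deg(4)=4, deg(5)=4, deg(6)=3, deg(7)=3)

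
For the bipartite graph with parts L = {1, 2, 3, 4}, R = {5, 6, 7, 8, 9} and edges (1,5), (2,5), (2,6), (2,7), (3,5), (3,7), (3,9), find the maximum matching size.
3 (matching: (1,5), (2,7), (3,9); upper bound min(|L|,|R|) = min(4,5) = 4)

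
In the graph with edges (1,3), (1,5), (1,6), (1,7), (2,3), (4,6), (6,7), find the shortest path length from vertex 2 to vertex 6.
3 (path: 2 -> 3 -> 1 -> 6, 3 edges)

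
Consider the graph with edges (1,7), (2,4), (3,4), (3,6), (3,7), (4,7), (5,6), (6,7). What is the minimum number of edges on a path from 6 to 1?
2 (path: 6 -> 7 -> 1, 2 edges)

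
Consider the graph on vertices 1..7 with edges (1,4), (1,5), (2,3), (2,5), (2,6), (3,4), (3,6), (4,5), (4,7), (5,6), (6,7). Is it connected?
Yes (BFS from 1 visits [1, 4, 5, 3, 7, 2, 6] — all 7 vertices reached)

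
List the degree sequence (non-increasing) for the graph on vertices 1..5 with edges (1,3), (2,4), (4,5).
[2, 1, 1, 1, 1] (degrees: deg(1)=1, deg(2)=1, deg(3)=1, deg(4)=2, deg(5)=1)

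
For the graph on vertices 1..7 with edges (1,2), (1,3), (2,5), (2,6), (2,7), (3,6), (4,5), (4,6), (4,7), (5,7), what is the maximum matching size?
3 (matching: (2,5), (3,6), (4,7); upper bound floor(n/2) = floor(7/2) = 3)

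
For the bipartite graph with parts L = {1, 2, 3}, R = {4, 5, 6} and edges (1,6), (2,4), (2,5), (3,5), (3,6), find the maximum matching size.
3 (matching: (1,6), (2,4), (3,5); upper bound min(|L|,|R|) = min(3,3) = 3)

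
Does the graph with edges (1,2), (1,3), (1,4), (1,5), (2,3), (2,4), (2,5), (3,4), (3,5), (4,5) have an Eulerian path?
Yes — and in fact it has an Eulerian circuit (the graph is connected and all 5 vertices have even degree)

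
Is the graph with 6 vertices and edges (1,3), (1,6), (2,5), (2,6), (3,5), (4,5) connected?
Yes (BFS from 1 visits [1, 3, 6, 5, 2, 4] — all 6 vertices reached)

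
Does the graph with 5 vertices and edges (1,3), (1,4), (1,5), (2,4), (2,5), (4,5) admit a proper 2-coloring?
No (odd cycle of length 3: 5 -> 1 -> 4 -> 5)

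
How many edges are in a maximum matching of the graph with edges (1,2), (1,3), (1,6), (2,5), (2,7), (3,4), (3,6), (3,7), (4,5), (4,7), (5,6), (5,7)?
3 (matching: (1,6), (2,7), (4,5); upper bound floor(n/2) = floor(7/2) = 3)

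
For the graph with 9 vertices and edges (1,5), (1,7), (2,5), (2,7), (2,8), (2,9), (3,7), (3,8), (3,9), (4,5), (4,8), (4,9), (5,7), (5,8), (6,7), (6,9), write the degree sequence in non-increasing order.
[5, 5, 4, 4, 4, 3, 3, 2, 2] (degrees: deg(1)=2, deg(2)=4, deg(3)=3, deg(4)=3, deg(5)=5, deg(6)=2, deg(7)=5, deg(8)=4, deg(9)=4)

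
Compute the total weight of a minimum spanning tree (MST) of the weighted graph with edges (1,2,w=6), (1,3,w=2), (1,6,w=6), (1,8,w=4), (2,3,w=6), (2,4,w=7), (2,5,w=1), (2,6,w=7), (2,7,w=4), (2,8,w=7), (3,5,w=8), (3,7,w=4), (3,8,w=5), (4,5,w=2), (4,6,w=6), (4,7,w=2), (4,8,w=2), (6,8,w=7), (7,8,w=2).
19 (MST edges: (1,3,w=2), (1,6,w=6), (1,8,w=4), (2,5,w=1), (4,5,w=2), (4,7,w=2), (4,8,w=2); sum of weights 2 + 6 + 4 + 1 + 2 + 2 + 2 = 19)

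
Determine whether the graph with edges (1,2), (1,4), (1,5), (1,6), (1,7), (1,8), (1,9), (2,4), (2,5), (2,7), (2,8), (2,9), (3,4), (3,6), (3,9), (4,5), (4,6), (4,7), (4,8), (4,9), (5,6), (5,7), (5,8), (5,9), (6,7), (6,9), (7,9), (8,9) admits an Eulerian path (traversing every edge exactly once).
No (4 vertices have odd degree: {1, 3, 5, 8}; Eulerian path requires 0 or 2)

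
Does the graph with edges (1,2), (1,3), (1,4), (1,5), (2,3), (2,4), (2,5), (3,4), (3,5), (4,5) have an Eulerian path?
Yes — and in fact it has an Eulerian circuit (the graph is connected and all 5 vertices have even degree)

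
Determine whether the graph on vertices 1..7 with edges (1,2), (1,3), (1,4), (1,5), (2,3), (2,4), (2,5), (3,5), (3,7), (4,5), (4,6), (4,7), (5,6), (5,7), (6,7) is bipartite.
No (odd cycle of length 3: 5 -> 1 -> 2 -> 5)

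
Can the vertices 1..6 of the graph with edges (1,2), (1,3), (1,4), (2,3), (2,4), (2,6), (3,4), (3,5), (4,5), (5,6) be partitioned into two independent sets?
No (odd cycle of length 3: 3 -> 1 -> 2 -> 3)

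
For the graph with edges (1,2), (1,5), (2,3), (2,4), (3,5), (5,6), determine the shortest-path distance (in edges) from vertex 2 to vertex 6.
3 (path: 2 -> 3 -> 5 -> 6, 3 edges)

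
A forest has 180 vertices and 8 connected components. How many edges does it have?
172 (Each of the 8 component trees on V_i vertices has V_i - 1 edges; summing gives V - C = 180 - 8 = 172)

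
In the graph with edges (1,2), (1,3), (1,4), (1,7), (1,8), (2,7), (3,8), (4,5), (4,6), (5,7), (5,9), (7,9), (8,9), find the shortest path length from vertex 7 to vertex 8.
2 (path: 7 -> 1 -> 8, 2 edges)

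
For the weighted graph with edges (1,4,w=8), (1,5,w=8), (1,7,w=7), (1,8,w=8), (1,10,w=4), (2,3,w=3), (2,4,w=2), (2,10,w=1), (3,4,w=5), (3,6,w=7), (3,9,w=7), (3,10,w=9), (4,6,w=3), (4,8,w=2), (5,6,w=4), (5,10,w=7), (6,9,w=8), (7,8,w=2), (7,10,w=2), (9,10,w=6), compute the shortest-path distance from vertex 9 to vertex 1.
10 (path: 9 -> 10 -> 1; weights 6 + 4 = 10)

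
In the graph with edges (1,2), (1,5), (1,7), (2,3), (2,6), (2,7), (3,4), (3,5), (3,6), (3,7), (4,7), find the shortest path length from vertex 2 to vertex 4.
2 (path: 2 -> 3 -> 4, 2 edges)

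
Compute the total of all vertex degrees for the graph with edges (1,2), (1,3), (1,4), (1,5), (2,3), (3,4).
12 (handshake: sum of degrees = 2|E| = 2 x 6 = 12)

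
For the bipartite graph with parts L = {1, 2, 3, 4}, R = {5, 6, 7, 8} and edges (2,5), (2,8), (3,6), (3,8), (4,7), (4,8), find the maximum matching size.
3 (matching: (2,8), (3,6), (4,7); upper bound min(|L|,|R|) = min(4,4) = 4)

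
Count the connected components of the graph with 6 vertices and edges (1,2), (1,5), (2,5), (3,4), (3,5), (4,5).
2 (components: {1, 2, 3, 4, 5}, {6})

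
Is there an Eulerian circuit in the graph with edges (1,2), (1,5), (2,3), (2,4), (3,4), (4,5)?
No (2 vertices have odd degree: {2, 4}; Eulerian circuit requires 0)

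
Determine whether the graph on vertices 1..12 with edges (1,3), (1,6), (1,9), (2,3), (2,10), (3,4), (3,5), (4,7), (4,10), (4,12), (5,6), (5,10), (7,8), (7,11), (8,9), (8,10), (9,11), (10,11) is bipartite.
Yes. Partition: {1, 2, 4, 5, 8, 11}, {3, 6, 7, 9, 10, 12}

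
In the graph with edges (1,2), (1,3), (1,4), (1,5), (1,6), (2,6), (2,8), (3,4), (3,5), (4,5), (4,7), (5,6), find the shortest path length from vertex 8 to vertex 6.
2 (path: 8 -> 2 -> 6, 2 edges)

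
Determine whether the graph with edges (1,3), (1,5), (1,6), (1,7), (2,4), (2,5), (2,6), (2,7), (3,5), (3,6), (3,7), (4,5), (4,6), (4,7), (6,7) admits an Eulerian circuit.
No (2 vertices have odd degree: {6, 7}; Eulerian circuit requires 0)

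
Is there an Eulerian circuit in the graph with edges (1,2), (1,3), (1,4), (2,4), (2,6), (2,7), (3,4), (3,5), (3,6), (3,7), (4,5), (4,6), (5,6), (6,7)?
No (6 vertices have odd degree: {1, 3, 4, 5, 6, 7}; Eulerian circuit requires 0)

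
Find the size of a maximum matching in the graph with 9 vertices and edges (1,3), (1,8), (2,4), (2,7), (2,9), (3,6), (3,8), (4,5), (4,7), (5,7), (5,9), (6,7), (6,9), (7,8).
4 (matching: (2,7), (3,8), (4,5), (6,9); upper bound floor(n/2) = floor(9/2) = 4)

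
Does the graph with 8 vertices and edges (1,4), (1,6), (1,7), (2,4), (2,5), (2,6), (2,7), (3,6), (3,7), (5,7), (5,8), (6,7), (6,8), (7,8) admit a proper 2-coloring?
No (odd cycle of length 3: 6 -> 1 -> 7 -> 6)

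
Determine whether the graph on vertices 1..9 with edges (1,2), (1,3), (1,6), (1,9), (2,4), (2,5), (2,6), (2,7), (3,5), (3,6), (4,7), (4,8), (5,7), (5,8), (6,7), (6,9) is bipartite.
No (odd cycle of length 3: 9 -> 1 -> 6 -> 9)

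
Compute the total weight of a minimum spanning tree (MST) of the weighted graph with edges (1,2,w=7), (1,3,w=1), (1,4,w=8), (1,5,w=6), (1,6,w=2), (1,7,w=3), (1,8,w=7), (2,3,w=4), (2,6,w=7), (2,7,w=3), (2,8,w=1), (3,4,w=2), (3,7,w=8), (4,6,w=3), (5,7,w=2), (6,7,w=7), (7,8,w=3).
14 (MST edges: (1,3,w=1), (1,6,w=2), (1,7,w=3), (2,7,w=3), (2,8,w=1), (3,4,w=2), (5,7,w=2); sum of weights 1 + 2 + 3 + 3 + 1 + 2 + 2 = 14)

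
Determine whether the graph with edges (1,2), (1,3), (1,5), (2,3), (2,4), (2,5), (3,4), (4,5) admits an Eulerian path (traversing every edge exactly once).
No (4 vertices have odd degree: {1, 3, 4, 5}; Eulerian path requires 0 or 2)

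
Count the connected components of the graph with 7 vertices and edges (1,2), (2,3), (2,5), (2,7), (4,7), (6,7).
1 (components: {1, 2, 3, 4, 5, 6, 7})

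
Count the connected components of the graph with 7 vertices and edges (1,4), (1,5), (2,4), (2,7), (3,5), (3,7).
2 (components: {1, 2, 3, 4, 5, 7}, {6})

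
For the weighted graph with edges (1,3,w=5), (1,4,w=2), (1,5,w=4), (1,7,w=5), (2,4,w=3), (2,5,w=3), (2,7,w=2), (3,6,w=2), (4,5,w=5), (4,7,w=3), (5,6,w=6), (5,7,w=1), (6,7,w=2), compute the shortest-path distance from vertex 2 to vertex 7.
2 (path: 2 -> 7; weights 2 = 2)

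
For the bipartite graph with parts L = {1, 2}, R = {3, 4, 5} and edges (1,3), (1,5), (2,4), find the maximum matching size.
2 (matching: (1,5), (2,4); upper bound min(|L|,|R|) = min(2,3) = 2)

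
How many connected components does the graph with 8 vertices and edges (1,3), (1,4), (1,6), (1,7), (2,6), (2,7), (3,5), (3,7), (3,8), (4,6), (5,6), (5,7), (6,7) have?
1 (components: {1, 2, 3, 4, 5, 6, 7, 8})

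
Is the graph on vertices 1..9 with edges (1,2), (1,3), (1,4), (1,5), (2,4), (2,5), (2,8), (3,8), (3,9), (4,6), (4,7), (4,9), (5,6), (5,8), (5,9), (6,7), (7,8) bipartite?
No (odd cycle of length 3: 5 -> 1 -> 2 -> 5)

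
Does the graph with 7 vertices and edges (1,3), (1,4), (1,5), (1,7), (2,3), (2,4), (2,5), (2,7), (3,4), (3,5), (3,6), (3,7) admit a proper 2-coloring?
No (odd cycle of length 3: 3 -> 1 -> 4 -> 3)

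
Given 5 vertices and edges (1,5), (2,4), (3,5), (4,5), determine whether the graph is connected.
Yes (BFS from 1 visits [1, 5, 3, 4, 2] — all 5 vertices reached)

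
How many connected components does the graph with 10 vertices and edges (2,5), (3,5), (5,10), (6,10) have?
6 (components: {1}, {2, 3, 5, 6, 10}, {4}, {7}, {8}, {9})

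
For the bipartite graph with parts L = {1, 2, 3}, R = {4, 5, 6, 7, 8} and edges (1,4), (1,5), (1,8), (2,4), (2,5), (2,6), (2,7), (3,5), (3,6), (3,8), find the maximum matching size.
3 (matching: (1,8), (2,7), (3,6); upper bound min(|L|,|R|) = min(3,5) = 3)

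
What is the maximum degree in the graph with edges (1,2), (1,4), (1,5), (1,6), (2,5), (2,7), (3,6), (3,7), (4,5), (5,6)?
4 (attained at vertices 1, 5)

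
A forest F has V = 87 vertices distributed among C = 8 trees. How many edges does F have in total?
79 (Each of the 8 component trees on V_i vertices has V_i - 1 edges; summing gives V - C = 87 - 8 = 79)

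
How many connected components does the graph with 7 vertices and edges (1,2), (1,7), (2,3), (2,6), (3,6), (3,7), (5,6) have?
2 (components: {1, 2, 3, 5, 6, 7}, {4})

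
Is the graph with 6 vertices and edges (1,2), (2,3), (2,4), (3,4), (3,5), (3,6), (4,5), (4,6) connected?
Yes (BFS from 1 visits [1, 2, 3, 4, 5, 6] — all 6 vertices reached)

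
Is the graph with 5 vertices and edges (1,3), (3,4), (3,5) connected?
No, it has 2 components: {1, 3, 4, 5}, {2}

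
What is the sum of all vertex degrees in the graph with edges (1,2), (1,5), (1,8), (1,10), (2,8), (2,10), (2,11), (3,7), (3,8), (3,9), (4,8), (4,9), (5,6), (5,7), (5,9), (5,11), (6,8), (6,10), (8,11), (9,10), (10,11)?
42 (handshake: sum of degrees = 2|E| = 2 x 21 = 42)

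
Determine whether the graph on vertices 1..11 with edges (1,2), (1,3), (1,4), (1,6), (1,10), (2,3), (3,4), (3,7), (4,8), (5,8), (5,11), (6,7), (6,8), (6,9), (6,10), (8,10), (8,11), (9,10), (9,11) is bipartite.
No (odd cycle of length 3: 6 -> 1 -> 10 -> 6)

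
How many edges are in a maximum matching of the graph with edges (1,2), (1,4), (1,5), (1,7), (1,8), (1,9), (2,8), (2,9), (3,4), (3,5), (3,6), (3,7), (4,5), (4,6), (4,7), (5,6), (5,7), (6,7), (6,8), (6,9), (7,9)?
4 (matching: (1,5), (2,9), (4,7), (6,8); upper bound floor(n/2) = floor(9/2) = 4)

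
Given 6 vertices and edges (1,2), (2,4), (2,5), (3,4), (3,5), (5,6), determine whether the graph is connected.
Yes (BFS from 1 visits [1, 2, 4, 5, 3, 6] — all 6 vertices reached)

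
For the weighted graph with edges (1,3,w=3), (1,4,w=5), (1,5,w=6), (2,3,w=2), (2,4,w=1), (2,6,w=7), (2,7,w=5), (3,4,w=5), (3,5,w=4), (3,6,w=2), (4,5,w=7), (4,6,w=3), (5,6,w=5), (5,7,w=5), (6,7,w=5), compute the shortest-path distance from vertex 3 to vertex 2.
2 (path: 3 -> 2; weights 2 = 2)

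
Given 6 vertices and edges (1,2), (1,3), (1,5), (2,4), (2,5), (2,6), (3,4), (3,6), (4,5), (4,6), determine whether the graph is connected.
Yes (BFS from 1 visits [1, 2, 3, 5, 4, 6] — all 6 vertices reached)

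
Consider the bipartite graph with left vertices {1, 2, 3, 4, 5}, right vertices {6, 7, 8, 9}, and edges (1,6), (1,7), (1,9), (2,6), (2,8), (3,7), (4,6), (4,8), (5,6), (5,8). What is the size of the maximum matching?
4 (matching: (1,9), (2,8), (3,7), (4,6); upper bound min(|L|,|R|) = min(5,4) = 4)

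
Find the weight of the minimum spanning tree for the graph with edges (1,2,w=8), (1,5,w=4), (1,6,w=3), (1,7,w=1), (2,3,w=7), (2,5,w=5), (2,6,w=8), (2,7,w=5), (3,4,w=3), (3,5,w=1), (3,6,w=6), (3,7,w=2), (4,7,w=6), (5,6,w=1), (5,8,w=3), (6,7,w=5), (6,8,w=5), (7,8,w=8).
16 (MST edges: (1,7,w=1), (2,5,w=5), (3,4,w=3), (3,5,w=1), (3,7,w=2), (5,6,w=1), (5,8,w=3); sum of weights 1 + 5 + 3 + 1 + 2 + 1 + 3 = 16)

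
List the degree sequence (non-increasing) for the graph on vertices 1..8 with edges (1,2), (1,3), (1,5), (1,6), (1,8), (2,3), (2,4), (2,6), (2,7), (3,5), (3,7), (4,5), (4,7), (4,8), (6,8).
[5, 5, 4, 4, 3, 3, 3, 3] (degrees: deg(1)=5, deg(2)=5, deg(3)=4, deg(4)=4, deg(5)=3, deg(6)=3, deg(7)=3, deg(8)=3)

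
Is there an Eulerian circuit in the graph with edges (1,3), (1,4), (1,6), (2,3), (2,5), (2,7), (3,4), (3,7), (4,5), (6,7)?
No (4 vertices have odd degree: {1, 2, 4, 7}; Eulerian circuit requires 0)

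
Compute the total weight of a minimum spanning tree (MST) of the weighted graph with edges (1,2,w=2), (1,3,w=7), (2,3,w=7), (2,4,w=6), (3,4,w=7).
15 (MST edges: (1,2,w=2), (1,3,w=7), (2,4,w=6); sum of weights 2 + 7 + 6 = 15)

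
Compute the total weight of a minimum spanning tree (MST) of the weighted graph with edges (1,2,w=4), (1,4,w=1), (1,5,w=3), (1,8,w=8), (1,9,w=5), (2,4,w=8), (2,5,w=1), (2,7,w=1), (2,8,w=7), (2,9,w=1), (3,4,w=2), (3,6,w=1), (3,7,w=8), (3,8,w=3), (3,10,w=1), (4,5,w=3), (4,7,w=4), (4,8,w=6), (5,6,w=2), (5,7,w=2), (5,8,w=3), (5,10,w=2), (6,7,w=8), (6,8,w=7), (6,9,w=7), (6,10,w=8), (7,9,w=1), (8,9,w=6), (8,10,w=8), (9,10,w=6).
13 (MST edges: (1,4,w=1), (2,5,w=1), (2,7,w=1), (2,9,w=1), (3,4,w=2), (3,6,w=1), (3,8,w=3), (3,10,w=1), (5,6,w=2); sum of weights 1 + 1 + 1 + 1 + 2 + 1 + 3 + 1 + 2 = 13)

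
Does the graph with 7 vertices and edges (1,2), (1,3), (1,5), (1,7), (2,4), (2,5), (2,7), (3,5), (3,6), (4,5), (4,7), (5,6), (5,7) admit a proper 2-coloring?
No (odd cycle of length 3: 7 -> 1 -> 2 -> 7)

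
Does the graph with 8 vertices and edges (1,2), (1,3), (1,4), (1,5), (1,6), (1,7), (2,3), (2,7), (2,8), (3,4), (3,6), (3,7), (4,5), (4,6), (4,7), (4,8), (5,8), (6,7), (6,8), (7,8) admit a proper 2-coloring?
No (odd cycle of length 3: 7 -> 1 -> 2 -> 7)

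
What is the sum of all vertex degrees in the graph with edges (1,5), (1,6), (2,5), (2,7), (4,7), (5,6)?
12 (handshake: sum of degrees = 2|E| = 2 x 6 = 12)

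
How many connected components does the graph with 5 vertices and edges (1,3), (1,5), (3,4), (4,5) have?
2 (components: {1, 3, 4, 5}, {2})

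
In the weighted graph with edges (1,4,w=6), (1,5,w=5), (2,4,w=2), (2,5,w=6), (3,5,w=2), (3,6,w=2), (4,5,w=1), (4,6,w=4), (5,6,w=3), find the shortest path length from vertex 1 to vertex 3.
7 (path: 1 -> 5 -> 3; weights 5 + 2 = 7)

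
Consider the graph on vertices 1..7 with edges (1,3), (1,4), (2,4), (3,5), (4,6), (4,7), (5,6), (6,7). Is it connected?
Yes (BFS from 1 visits [1, 3, 4, 5, 2, 6, 7] — all 7 vertices reached)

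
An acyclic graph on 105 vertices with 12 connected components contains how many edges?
93 (Each of the 12 component trees on V_i vertices has V_i - 1 edges; summing gives V - C = 105 - 12 = 93)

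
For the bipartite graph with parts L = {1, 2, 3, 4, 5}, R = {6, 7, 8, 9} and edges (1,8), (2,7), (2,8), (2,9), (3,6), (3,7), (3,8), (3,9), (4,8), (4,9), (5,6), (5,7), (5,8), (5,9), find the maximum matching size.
4 (matching: (1,8), (2,9), (3,7), (5,6); upper bound min(|L|,|R|) = min(5,4) = 4)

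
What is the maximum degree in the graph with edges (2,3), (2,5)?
2 (attained at vertex 2)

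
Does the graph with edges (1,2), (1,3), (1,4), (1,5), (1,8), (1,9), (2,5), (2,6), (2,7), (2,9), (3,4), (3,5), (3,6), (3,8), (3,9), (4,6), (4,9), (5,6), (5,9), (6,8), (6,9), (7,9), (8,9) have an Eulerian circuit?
No (2 vertices have odd degree: {2, 5}; Eulerian circuit requires 0)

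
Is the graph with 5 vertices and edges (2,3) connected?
No, it has 4 components: {1}, {2, 3}, {4}, {5}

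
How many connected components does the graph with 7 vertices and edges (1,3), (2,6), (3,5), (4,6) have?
3 (components: {1, 3, 5}, {2, 4, 6}, {7})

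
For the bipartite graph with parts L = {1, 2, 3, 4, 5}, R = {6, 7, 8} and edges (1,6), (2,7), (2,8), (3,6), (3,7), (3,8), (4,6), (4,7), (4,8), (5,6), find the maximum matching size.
3 (matching: (1,6), (2,8), (3,7); upper bound min(|L|,|R|) = min(5,3) = 3)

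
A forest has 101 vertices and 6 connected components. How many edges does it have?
95 (Each of the 6 component trees on V_i vertices has V_i - 1 edges; summing gives V - C = 101 - 6 = 95)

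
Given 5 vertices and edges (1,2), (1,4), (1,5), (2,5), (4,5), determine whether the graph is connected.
No, it has 2 components: {1, 2, 4, 5}, {3}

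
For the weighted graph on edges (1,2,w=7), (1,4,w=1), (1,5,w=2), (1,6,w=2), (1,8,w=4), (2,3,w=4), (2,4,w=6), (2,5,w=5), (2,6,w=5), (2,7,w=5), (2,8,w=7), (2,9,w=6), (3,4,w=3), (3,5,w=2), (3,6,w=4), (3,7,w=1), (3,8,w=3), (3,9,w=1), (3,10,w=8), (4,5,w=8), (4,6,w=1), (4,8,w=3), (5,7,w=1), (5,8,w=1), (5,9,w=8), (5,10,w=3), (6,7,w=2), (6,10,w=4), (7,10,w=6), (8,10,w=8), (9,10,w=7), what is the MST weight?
15 (MST edges: (1,4,w=1), (1,5,w=2), (2,3,w=4), (3,7,w=1), (3,9,w=1), (4,6,w=1), (5,7,w=1), (5,8,w=1), (5,10,w=3); sum of weights 1 + 2 + 4 + 1 + 1 + 1 + 1 + 1 + 3 = 15)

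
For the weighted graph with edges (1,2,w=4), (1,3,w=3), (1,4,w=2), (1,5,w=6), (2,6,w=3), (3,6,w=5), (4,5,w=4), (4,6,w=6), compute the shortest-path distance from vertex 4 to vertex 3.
5 (path: 4 -> 1 -> 3; weights 2 + 3 = 5)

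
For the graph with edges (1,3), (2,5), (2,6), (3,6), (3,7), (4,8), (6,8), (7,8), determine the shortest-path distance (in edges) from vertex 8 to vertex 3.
2 (path: 8 -> 6 -> 3, 2 edges)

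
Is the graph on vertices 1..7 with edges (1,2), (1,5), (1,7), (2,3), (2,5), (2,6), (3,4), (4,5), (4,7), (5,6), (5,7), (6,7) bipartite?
No (odd cycle of length 3: 7 -> 1 -> 5 -> 7)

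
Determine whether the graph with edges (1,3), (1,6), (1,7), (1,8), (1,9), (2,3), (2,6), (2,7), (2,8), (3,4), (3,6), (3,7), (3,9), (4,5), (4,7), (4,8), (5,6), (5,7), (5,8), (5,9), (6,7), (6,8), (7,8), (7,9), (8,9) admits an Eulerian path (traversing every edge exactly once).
No (4 vertices have odd degree: {1, 5, 8, 9}; Eulerian path requires 0 or 2)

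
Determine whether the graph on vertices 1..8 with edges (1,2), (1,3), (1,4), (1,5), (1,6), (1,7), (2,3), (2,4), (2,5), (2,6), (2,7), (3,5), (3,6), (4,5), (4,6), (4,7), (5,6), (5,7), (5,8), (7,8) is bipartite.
No (odd cycle of length 3: 2 -> 1 -> 5 -> 2)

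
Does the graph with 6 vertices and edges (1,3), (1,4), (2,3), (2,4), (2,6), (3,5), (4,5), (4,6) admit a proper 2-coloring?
No (odd cycle of length 3: 6 -> 4 -> 2 -> 6)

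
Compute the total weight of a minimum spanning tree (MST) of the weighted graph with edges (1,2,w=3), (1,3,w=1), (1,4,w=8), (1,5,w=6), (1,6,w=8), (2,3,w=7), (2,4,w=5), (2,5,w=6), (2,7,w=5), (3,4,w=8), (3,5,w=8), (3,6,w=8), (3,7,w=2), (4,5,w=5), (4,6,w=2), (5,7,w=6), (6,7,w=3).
16 (MST edges: (1,2,w=3), (1,3,w=1), (3,7,w=2), (4,5,w=5), (4,6,w=2), (6,7,w=3); sum of weights 3 + 1 + 2 + 5 + 2 + 3 = 16)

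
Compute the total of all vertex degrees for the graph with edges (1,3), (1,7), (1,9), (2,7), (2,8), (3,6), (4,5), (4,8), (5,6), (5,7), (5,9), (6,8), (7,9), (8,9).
28 (handshake: sum of degrees = 2|E| = 2 x 14 = 28)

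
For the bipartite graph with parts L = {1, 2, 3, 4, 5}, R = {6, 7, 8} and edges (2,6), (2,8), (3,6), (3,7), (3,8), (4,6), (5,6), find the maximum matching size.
3 (matching: (2,8), (3,7), (4,6); upper bound min(|L|,|R|) = min(5,3) = 3)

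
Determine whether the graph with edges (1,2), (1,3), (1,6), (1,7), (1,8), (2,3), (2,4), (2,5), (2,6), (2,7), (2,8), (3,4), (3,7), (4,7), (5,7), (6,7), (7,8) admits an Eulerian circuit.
No (6 vertices have odd degree: {1, 2, 4, 6, 7, 8}; Eulerian circuit requires 0)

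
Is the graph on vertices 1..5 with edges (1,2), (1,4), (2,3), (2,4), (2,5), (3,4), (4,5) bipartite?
No (odd cycle of length 3: 2 -> 1 -> 4 -> 2)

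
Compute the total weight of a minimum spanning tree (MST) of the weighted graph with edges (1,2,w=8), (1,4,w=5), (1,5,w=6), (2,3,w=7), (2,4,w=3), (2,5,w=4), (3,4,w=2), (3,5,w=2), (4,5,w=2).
12 (MST edges: (1,4,w=5), (2,4,w=3), (3,4,w=2), (3,5,w=2); sum of weights 5 + 3 + 2 + 2 = 12)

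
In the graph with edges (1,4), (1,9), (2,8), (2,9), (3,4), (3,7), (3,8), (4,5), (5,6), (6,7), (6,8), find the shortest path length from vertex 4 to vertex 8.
2 (path: 4 -> 3 -> 8, 2 edges)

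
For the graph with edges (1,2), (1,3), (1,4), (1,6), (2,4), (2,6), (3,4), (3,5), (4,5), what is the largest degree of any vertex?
4 (attained at vertices 1, 4)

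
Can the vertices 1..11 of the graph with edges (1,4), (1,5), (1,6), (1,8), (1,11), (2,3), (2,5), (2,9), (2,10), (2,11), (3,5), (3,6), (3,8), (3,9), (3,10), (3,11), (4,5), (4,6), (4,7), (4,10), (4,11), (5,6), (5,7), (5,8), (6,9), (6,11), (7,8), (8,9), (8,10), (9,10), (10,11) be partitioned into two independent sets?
No (odd cycle of length 3: 11 -> 1 -> 6 -> 11)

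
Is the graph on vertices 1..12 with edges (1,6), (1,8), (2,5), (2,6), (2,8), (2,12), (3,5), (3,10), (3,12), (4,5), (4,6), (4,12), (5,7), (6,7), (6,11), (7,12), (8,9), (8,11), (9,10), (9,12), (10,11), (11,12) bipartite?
Yes. Partition: {1, 2, 3, 4, 7, 9, 11}, {5, 6, 8, 10, 12}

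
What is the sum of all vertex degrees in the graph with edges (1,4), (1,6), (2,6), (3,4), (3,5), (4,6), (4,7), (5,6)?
16 (handshake: sum of degrees = 2|E| = 2 x 8 = 16)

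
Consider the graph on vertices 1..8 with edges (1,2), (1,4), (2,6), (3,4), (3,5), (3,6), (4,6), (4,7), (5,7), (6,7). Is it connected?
No, it has 2 components: {1, 2, 3, 4, 5, 6, 7}, {8}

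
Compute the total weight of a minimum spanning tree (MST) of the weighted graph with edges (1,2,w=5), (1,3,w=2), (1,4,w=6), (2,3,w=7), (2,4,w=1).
8 (MST edges: (1,2,w=5), (1,3,w=2), (2,4,w=1); sum of weights 5 + 2 + 1 = 8)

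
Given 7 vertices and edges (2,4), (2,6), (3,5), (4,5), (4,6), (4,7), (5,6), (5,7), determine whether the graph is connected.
No, it has 2 components: {1}, {2, 3, 4, 5, 6, 7}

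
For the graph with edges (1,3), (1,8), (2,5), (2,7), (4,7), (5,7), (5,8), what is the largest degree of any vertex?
3 (attained at vertices 5, 7)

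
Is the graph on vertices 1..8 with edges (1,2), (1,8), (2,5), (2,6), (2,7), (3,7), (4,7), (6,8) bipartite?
Yes. Partition: {1, 5, 6, 7}, {2, 3, 4, 8}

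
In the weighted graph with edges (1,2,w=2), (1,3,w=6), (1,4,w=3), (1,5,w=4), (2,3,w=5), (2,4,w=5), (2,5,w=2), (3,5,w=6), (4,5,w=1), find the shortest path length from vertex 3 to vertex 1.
6 (path: 3 -> 1; weights 6 = 6)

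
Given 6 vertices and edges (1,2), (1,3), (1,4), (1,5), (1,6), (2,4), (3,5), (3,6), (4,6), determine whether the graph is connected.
Yes (BFS from 1 visits [1, 2, 3, 4, 5, 6] — all 6 vertices reached)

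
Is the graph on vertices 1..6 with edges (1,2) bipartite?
Yes. Partition: {1, 3, 4, 5, 6}, {2}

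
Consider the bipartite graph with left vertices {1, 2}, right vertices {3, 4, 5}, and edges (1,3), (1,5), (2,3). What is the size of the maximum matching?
2 (matching: (1,5), (2,3); upper bound min(|L|,|R|) = min(2,3) = 2)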